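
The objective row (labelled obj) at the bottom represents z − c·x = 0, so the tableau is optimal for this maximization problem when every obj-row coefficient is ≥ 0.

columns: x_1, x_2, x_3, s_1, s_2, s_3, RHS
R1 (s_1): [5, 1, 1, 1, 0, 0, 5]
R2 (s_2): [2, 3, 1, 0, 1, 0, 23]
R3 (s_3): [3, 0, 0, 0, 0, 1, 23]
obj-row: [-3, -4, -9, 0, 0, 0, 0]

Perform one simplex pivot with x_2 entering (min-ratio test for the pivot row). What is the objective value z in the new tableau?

Ratio test on column x_2 — row 1: 5/1 = 5; row 2: 23/3 = 23/3; row 3: entry 0 ≤ 0. Minimum is 5 at row 1 (s_1 leaves); pivot element 1.
Pivot on row 1; the obj-row RHS becomes 0 − (-4)·5 = 20.

20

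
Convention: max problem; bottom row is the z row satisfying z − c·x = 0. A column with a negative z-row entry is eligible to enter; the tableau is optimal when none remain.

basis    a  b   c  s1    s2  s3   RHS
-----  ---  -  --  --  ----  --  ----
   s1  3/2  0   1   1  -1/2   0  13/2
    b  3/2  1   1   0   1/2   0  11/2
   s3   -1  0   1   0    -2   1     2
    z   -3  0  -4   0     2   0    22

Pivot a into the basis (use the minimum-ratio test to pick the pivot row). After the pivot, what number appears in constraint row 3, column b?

2/3

Ratio test on column a — row 1: (13/2)/(3/2) = 13/3; row 2: (11/2)/(3/2) = 11/3; row 3: entry -1 ≤ 0. Minimum is 11/3 at row 2 (b leaves); pivot element 3/2.
Divide row 2 by 3/2; eliminate column a from the other rows.
Row 3 update in column b: 0 − (-1)·(2/3) = 2/3.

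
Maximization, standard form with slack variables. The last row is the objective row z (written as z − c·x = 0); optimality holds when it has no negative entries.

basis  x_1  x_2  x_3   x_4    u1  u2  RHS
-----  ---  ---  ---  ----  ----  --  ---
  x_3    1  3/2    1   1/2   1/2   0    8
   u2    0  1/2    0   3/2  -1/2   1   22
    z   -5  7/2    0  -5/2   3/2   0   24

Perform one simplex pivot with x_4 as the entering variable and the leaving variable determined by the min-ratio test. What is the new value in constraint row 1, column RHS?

2/3

Ratio test on column x_4 — row 1: 8/(1/2) = 16; row 2: 22/(3/2) = 44/3. Minimum is 44/3 at row 2 (u2 leaves); pivot element 3/2.
Divide row 2 by 3/2; eliminate column x_4 from the other rows.
Row 1 update in column RHS: 8 − (1/2)·(44/3) = 2/3.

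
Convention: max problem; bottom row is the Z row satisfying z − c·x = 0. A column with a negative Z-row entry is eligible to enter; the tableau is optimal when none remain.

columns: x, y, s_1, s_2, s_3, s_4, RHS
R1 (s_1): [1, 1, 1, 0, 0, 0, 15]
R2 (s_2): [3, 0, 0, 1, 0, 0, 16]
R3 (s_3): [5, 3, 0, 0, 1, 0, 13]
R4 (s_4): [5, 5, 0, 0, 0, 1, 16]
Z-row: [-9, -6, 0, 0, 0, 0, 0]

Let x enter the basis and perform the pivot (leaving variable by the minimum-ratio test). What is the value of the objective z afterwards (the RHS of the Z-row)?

117/5

Ratio test on column x — row 1: 15/1 = 15; row 2: 16/3 = 16/3; row 3: 13/5 = 13/5; row 4: 16/5 = 16/5. Minimum is 13/5 at row 3 (s_3 leaves); pivot element 5.
Pivot on row 3; the Z-row RHS becomes 0 − (-9)·(13/5) = 117/5.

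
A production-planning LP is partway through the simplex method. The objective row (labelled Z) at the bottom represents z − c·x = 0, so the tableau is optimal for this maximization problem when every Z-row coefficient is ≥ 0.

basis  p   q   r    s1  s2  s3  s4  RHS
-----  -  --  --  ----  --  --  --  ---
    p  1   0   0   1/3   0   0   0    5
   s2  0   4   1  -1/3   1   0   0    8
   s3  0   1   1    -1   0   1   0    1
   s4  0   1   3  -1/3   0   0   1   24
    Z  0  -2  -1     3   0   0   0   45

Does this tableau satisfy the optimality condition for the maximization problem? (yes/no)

no

The Z-row has a negative entry -2 in column q, so it is not optimal.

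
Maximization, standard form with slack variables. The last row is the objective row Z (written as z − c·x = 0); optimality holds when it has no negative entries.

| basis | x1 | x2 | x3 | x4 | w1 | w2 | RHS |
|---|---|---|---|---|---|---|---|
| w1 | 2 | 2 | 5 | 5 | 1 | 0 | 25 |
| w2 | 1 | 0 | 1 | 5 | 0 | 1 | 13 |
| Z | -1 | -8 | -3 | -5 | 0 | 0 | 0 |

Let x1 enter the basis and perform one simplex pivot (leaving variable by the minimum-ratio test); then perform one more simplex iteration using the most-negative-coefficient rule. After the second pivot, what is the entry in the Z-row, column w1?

4

Ratio test on column x1 — row 1: 25/2 = 25/2; row 2: 13/1 = 13. Minimum is 25/2 at row 1 (w1 leaves); pivot element 2.
Divide row 1 by 2; eliminate column x1 from the other rows.
Second iteration: most negative Z-row entry is -7 in column x2, so x2 enters.
Ratio test on column x2 — row 1: (25/2)/1 = 25/2; row 2: entry -1 ≤ 0. Minimum is 25/2 at row 1 (x1 leaves); pivot element 1.
Divide row 1 by 1; eliminate column x2 from the other rows.
After both pivots, the entry at the Z-row, column w1 is 4.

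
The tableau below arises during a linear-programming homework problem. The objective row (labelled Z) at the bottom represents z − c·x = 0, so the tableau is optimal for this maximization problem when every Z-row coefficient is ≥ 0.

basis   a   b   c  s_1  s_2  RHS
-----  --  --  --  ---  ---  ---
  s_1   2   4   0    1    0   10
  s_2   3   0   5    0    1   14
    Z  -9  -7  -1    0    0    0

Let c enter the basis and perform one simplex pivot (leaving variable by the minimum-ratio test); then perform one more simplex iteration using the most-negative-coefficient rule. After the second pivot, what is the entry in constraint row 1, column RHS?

Ratio test on column c — row 1: entry 0 ≤ 0; row 2: 14/5 = 14/5. Minimum is 14/5 at row 2 (s_2 leaves); pivot element 5.
Divide row 2 by 5; eliminate column c from the other rows.
Second iteration: most negative Z-row entry is -42/5 in column a, so a enters.
Ratio test on column a — row 1: 10/2 = 5; row 2: (14/5)/(3/5) = 14/3. Minimum is 14/3 at row 2 (c leaves); pivot element 3/5.
Divide row 2 by 3/5; eliminate column a from the other rows.
After both pivots, the entry at constraint row 1, column RHS is 2/3.

2/3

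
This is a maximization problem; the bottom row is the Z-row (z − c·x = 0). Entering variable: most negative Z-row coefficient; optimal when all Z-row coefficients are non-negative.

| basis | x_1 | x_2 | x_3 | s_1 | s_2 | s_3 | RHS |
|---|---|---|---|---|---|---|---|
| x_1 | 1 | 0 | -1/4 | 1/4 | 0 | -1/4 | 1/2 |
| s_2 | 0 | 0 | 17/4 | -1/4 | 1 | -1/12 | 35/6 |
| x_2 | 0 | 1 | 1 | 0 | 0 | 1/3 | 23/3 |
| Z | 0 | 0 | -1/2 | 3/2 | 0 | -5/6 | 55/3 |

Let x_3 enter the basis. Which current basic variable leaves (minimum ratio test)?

Column x_3 entries and ratios — x_1: -1/4 ≤ 0, skip; s_2: (35/6)/(17/4) = 70/51; x_2: (23/3)/1 = 23/3.
Smallest ratio is 70/51 in the row of s_2, so s_2 leaves.

s_2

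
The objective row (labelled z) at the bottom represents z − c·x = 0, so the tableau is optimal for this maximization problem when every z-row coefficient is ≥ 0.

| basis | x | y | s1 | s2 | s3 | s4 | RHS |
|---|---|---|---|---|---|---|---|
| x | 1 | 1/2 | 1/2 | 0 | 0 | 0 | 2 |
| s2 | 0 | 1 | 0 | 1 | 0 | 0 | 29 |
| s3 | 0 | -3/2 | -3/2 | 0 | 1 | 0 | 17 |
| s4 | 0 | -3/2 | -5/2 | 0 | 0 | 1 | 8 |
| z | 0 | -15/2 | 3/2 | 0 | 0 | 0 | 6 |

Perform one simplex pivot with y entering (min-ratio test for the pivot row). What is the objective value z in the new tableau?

Ratio test on column y — row 1: 2/(1/2) = 4; row 2: 29/1 = 29; row 3: entry -3/2 ≤ 0; row 4: entry -3/2 ≤ 0. Minimum is 4 at row 1 (x leaves); pivot element 1/2.
Pivot on row 1; the z-row RHS becomes 6 − (-15/2)·4 = 36.

36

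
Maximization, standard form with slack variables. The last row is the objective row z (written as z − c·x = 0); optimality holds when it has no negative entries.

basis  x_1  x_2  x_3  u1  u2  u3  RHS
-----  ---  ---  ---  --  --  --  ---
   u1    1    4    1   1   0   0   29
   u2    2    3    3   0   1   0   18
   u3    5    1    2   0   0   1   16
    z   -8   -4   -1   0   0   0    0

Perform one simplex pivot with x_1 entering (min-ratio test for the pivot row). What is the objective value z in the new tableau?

Ratio test on column x_1 — row 1: 29/1 = 29; row 2: 18/2 = 9; row 3: 16/5 = 16/5. Minimum is 16/5 at row 3 (u3 leaves); pivot element 5.
Pivot on row 3; the z-row RHS becomes 0 − (-8)·(16/5) = 128/5.

128/5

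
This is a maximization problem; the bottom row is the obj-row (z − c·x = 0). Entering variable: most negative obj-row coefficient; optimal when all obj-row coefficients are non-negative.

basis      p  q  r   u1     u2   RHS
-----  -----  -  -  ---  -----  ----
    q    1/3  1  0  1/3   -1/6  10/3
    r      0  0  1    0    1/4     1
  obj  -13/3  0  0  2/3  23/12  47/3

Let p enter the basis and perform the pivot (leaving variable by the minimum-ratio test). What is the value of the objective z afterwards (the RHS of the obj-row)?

59

Ratio test on column p — row 1: (10/3)/(1/3) = 10; row 2: entry 0 ≤ 0. Minimum is 10 at row 1 (q leaves); pivot element 1/3.
Pivot on row 1; the obj-row RHS becomes 47/3 − (-13/3)·10 = 59.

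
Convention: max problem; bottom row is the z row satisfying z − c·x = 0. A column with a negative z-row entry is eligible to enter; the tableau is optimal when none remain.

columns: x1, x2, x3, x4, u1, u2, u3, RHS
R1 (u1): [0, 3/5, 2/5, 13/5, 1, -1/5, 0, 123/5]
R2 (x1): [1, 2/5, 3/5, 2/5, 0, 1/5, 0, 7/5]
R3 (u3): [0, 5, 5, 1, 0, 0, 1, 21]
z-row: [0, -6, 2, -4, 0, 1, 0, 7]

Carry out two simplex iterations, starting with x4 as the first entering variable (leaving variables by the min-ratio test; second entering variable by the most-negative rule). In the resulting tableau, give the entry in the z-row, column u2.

4

Ratio test on column x4 — row 1: (123/5)/(13/5) = 123/13; row 2: (7/5)/(2/5) = 7/2; row 3: 21/1 = 21. Minimum is 7/2 at row 2 (x1 leaves); pivot element 2/5.
Divide row 2 by 2/5; eliminate column x4 from the other rows.
Second iteration: most negative z-row entry is -2 in column x2, so x2 enters.
Ratio test on column x2 — row 1: entry -2 ≤ 0; row 2: (7/2)/1 = 7/2; row 3: (35/2)/4 = 35/8. Minimum is 7/2 at row 2 (x4 leaves); pivot element 1.
Divide row 2 by 1; eliminate column x2 from the other rows.
After both pivots, the entry at the z-row, column u2 is 4.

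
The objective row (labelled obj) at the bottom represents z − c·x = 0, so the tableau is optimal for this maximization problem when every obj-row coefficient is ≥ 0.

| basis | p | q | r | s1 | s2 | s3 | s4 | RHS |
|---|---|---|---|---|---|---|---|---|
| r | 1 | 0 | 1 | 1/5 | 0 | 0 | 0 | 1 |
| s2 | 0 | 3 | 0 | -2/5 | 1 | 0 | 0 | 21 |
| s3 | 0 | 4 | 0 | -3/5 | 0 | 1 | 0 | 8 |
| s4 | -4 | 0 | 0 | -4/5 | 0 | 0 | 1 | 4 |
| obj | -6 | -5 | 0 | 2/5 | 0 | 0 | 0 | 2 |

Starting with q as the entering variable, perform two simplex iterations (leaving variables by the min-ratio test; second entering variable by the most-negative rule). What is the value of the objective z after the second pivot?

Ratio test on column q — row 1: entry 0 ≤ 0; row 2: 21/3 = 7; row 3: 8/4 = 2; row 4: entry 0 ≤ 0. Minimum is 2 at row 3 (s3 leaves); pivot element 4.
Pivot on row 3; the obj-row RHS becomes 2 − (-5)·2 = 12.
Next entering variable (most negative obj-row entry -6): p.
Ratio test on column p — row 1: 1/1 = 1; row 2: entry 0 ≤ 0; row 3: entry 0 ≤ 0; row 4: entry -4 ≤ 0. Minimum is 1 at row 1 (r leaves); pivot element 1.
After the second pivot the obj-row RHS is 12 − (-6)·1 = 18.

18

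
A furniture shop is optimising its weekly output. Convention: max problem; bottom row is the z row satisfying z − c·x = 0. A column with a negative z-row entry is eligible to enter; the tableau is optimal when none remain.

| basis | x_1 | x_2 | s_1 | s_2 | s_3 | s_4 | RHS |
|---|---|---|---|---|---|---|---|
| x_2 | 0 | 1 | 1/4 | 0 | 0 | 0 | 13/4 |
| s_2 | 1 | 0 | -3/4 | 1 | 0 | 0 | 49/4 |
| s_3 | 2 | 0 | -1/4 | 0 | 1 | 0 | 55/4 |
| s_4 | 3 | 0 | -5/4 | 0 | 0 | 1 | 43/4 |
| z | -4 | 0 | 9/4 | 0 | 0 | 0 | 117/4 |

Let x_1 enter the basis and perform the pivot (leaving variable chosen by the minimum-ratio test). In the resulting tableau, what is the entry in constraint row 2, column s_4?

Ratio test on column x_1 — row 1: entry 0 ≤ 0; row 2: (49/4)/1 = 49/4; row 3: (55/4)/2 = 55/8; row 4: (43/4)/3 = 43/12. Minimum is 43/12 at row 4 (s_4 leaves); pivot element 3.
Divide row 4 by 3; eliminate column x_1 from the other rows.
Row 2 update in column s_4: 0 − 1·(1/3) = -1/3.

-1/3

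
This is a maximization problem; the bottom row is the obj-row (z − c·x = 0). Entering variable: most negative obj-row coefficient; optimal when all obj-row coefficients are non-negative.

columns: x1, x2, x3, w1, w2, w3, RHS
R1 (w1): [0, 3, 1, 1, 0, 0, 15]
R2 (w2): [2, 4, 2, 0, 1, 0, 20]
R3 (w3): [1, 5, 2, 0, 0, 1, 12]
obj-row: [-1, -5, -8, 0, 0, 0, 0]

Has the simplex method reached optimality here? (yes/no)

The obj-row has a negative entry -8 in column x3, so it is not optimal.

no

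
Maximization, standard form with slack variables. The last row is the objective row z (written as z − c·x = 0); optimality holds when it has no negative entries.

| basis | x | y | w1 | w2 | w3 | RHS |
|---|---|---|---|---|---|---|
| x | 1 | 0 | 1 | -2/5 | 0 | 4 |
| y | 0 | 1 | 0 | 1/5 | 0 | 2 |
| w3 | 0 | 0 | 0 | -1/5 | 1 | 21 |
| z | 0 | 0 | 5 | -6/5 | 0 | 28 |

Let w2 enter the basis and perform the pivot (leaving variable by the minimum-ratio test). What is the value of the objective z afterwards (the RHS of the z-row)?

Ratio test on column w2 — row 1: entry -2/5 ≤ 0; row 2: 2/(1/5) = 10; row 3: entry -1/5 ≤ 0. Minimum is 10 at row 2 (y leaves); pivot element 1/5.
Pivot on row 2; the z-row RHS becomes 28 − (-6/5)·10 = 40.

40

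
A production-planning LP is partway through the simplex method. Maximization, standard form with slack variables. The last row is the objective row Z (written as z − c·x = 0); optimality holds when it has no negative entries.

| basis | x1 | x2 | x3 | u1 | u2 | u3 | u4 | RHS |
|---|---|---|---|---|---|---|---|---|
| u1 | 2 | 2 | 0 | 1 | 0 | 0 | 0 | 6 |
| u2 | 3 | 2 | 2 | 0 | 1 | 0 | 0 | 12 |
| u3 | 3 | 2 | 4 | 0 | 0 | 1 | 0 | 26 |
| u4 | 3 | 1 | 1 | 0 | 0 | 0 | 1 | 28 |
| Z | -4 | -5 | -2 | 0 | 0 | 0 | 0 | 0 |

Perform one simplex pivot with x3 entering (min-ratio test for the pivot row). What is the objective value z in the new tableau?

Ratio test on column x3 — row 1: entry 0 ≤ 0; row 2: 12/2 = 6; row 3: 26/4 = 13/2; row 4: 28/1 = 28. Minimum is 6 at row 2 (u2 leaves); pivot element 2.
Pivot on row 2; the Z-row RHS becomes 0 − (-2)·6 = 12.

12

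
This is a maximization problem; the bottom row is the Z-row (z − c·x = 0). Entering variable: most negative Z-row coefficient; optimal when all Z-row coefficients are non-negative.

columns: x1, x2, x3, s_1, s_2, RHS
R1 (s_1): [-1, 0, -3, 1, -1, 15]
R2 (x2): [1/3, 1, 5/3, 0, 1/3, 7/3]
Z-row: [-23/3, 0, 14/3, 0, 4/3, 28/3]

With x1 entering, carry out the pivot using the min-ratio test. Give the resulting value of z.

63

Ratio test on column x1 — row 1: entry -1 ≤ 0; row 2: (7/3)/(1/3) = 7. Minimum is 7 at row 2 (x2 leaves); pivot element 1/3.
Pivot on row 2; the Z-row RHS becomes 28/3 − (-23/3)·7 = 63.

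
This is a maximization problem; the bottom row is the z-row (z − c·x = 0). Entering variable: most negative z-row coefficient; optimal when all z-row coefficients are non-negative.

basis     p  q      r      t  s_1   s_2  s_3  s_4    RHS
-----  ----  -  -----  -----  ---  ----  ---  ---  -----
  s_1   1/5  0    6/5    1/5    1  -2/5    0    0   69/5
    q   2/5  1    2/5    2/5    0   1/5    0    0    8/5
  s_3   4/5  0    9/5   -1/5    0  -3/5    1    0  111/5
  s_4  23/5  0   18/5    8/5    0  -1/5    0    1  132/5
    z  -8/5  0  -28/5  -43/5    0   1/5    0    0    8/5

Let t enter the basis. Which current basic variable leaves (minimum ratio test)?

Column t entries and ratios — s_1: (69/5)/(1/5) = 69; q: (8/5)/(2/5) = 4; s_3: -1/5 ≤ 0, skip; s_4: (132/5)/(8/5) = 33/2.
Smallest ratio is 4 in the row of q, so q leaves.

q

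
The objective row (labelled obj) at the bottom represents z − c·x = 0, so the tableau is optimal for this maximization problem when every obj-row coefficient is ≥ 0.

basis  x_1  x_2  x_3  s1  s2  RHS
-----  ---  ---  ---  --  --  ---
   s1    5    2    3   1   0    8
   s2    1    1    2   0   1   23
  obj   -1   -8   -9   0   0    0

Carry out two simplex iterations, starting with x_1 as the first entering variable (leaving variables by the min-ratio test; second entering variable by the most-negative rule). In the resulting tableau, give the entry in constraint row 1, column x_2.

Ratio test on column x_1 — row 1: 8/5 = 8/5; row 2: 23/1 = 23. Minimum is 8/5 at row 1 (s1 leaves); pivot element 5.
Divide row 1 by 5; eliminate column x_1 from the other rows.
Second iteration: most negative obj-row entry is -42/5 in column x_3, so x_3 enters.
Ratio test on column x_3 — row 1: (8/5)/(3/5) = 8/3; row 2: (107/5)/(7/5) = 107/7. Minimum is 8/3 at row 1 (x_1 leaves); pivot element 3/5.
Divide row 1 by 3/5; eliminate column x_3 from the other rows.
After both pivots, the entry at constraint row 1, column x_2 is 2/3.

2/3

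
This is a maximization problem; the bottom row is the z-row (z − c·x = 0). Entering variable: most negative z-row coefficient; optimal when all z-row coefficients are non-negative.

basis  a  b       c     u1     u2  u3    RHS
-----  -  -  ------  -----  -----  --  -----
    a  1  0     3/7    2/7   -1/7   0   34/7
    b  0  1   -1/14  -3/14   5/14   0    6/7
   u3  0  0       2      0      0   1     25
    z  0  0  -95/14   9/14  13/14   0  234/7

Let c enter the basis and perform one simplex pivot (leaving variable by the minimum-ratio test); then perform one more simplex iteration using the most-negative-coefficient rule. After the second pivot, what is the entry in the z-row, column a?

Ratio test on column c — row 1: (34/7)/(3/7) = 34/3; row 2: entry -1/14 ≤ 0; row 3: 25/2 = 25/2. Minimum is 34/3 at row 1 (a leaves); pivot element 3/7.
Divide row 1 by 3/7; eliminate column c from the other rows.
Second iteration: most negative z-row entry is -4/3 in column u2, so u2 enters.
Ratio test on column u2 — row 1: entry -1/3 ≤ 0; row 2: (5/3)/(1/3) = 5; row 3: (7/3)/(2/3) = 7/2. Minimum is 7/2 at row 3 (u3 leaves); pivot element 2/3.
Divide row 3 by 2/3; eliminate column u2 from the other rows.
After both pivots, the entry at the z-row, column a is 13/2.

13/2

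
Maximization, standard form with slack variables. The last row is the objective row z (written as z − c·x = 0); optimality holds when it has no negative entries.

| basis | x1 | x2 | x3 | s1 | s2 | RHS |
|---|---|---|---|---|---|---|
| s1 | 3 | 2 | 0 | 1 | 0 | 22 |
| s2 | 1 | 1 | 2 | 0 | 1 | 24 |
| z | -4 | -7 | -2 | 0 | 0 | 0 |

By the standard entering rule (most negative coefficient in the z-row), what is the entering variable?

Negative z-row entries: x1: -4, x2: -7, x3: -2.
The most negative is -7 in column x2, so x2 enters.

x2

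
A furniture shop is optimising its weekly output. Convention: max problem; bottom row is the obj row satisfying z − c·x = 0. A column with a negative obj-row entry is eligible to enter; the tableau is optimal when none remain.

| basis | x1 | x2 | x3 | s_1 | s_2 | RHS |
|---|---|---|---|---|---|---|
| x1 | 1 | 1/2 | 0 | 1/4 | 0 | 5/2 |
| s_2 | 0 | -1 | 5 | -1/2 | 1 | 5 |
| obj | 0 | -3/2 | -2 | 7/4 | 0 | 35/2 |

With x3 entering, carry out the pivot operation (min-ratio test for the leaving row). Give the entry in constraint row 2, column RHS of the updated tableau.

1

Ratio test on column x3 — row 1: entry 0 ≤ 0; row 2: 5/5 = 1. Minimum is 1 at row 2 (s_2 leaves); pivot element 5.
Divide row 2 by 5; eliminate column x3 from the other rows.
In the new row 2, the RHS entry is the old entry divided by the pivot: 5/5 = 1.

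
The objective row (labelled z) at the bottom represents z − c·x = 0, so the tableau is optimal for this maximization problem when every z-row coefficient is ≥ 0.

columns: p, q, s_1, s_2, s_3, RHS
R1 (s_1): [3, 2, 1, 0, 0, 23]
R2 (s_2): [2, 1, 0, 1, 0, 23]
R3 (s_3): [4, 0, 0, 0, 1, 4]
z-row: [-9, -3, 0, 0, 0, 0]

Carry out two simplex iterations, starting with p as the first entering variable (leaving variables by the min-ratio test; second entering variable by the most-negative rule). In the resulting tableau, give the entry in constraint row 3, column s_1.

Ratio test on column p — row 1: 23/3 = 23/3; row 2: 23/2 = 23/2; row 3: 4/4 = 1. Minimum is 1 at row 3 (s_3 leaves); pivot element 4.
Divide row 3 by 4; eliminate column p from the other rows.
Second iteration: most negative z-row entry is -3 in column q, so q enters.
Ratio test on column q — row 1: 20/2 = 10; row 2: 21/1 = 21; row 3: entry 0 ≤ 0. Minimum is 10 at row 1 (s_1 leaves); pivot element 2.
Divide row 1 by 2; eliminate column q from the other rows.
After both pivots, the entry at constraint row 3, column s_1 is 0.

0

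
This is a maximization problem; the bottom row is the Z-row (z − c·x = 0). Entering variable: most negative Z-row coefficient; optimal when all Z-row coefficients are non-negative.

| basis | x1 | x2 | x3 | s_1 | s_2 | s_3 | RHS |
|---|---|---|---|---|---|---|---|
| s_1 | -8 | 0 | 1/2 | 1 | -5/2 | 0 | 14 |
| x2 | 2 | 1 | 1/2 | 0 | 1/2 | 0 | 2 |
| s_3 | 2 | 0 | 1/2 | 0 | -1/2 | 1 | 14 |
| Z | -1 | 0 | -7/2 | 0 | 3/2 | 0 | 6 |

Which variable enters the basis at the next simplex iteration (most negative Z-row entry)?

Negative Z-row entries: x1: -1, x3: -7/2.
The most negative is -7/2 in column x3, so x3 enters.

x3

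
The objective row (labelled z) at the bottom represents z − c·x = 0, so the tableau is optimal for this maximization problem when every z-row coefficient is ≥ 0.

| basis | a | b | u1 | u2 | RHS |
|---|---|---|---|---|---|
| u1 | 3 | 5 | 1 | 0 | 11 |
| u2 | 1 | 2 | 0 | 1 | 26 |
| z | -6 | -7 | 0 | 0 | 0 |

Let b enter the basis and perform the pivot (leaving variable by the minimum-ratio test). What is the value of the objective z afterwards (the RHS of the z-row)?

77/5

Ratio test on column b — row 1: 11/5 = 11/5; row 2: 26/2 = 13. Minimum is 11/5 at row 1 (u1 leaves); pivot element 5.
Pivot on row 1; the z-row RHS becomes 0 − (-7)·(11/5) = 77/5.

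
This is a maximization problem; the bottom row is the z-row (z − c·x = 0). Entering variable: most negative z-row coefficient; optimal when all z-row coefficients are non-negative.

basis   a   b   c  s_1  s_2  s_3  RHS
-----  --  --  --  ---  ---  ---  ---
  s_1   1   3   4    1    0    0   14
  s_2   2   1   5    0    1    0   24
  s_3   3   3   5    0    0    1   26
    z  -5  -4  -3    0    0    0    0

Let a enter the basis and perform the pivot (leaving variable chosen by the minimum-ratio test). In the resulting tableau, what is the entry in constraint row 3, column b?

1

Ratio test on column a — row 1: 14/1 = 14; row 2: 24/2 = 12; row 3: 26/3 = 26/3. Minimum is 26/3 at row 3 (s_3 leaves); pivot element 3.
Divide row 3 by 3; eliminate column a from the other rows.
In the new row 3, the b entry is the old entry divided by the pivot: 3/3 = 1.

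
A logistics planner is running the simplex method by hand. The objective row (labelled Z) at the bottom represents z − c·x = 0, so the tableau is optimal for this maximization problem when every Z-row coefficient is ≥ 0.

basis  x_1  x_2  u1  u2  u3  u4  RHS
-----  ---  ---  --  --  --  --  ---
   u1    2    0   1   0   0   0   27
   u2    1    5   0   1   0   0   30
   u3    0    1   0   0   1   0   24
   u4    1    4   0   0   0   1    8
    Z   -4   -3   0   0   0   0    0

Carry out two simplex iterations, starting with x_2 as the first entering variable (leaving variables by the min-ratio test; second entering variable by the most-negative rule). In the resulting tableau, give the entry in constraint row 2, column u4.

-1

Ratio test on column x_2 — row 1: entry 0 ≤ 0; row 2: 30/5 = 6; row 3: 24/1 = 24; row 4: 8/4 = 2. Minimum is 2 at row 4 (u4 leaves); pivot element 4.
Divide row 4 by 4; eliminate column x_2 from the other rows.
Second iteration: most negative Z-row entry is -13/4 in column x_1, so x_1 enters.
Ratio test on column x_1 — row 1: 27/2 = 27/2; row 2: entry -1/4 ≤ 0; row 3: entry -1/4 ≤ 0; row 4: 2/(1/4) = 8. Minimum is 8 at row 4 (x_2 leaves); pivot element 1/4.
Divide row 4 by 1/4; eliminate column x_1 from the other rows.
After both pivots, the entry at constraint row 2, column u4 is -1.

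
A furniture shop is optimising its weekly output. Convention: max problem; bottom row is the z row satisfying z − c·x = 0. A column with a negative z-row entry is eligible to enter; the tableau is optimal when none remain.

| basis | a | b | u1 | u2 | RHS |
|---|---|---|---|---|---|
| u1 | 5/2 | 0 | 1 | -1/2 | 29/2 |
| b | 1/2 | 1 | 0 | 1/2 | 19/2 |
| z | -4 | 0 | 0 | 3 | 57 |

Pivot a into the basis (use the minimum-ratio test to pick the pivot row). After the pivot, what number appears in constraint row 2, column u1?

Ratio test on column a — row 1: (29/2)/(5/2) = 29/5; row 2: (19/2)/(1/2) = 19. Minimum is 29/5 at row 1 (u1 leaves); pivot element 5/2.
Divide row 1 by 5/2; eliminate column a from the other rows.
Row 2 update in column u1: 0 − (1/2)·(2/5) = -1/5.

-1/5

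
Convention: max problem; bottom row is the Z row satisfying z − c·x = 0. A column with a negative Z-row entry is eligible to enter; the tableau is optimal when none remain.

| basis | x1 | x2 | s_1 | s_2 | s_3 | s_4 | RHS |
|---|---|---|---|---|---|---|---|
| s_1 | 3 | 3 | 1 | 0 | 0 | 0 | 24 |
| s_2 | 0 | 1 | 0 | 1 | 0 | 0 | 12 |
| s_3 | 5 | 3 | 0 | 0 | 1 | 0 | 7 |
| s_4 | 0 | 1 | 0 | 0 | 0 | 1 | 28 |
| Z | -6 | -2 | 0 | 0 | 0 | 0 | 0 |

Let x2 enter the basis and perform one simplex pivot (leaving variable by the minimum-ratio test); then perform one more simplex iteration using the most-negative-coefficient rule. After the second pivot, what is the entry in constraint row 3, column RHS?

Ratio test on column x2 — row 1: 24/3 = 8; row 2: 12/1 = 12; row 3: 7/3 = 7/3; row 4: 28/1 = 28. Minimum is 7/3 at row 3 (s_3 leaves); pivot element 3.
Divide row 3 by 3; eliminate column x2 from the other rows.
Second iteration: most negative Z-row entry is -8/3 in column x1, so x1 enters.
Ratio test on column x1 — row 1: entry -2 ≤ 0; row 2: entry -5/3 ≤ 0; row 3: (7/3)/(5/3) = 7/5; row 4: entry -5/3 ≤ 0. Minimum is 7/5 at row 3 (x2 leaves); pivot element 5/3.
Divide row 3 by 5/3; eliminate column x1 from the other rows.
After both pivots, the entry at constraint row 3, column RHS is 7/5.

7/5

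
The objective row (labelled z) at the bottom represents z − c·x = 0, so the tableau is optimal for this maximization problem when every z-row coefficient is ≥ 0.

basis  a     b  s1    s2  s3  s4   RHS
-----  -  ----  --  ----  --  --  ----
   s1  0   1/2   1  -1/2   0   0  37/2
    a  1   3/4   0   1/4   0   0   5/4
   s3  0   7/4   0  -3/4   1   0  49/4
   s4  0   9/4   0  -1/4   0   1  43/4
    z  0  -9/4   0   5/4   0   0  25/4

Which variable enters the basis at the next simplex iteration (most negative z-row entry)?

Negative z-row entries: b: -9/4.
The most negative is -9/4 in column b, so b enters.

b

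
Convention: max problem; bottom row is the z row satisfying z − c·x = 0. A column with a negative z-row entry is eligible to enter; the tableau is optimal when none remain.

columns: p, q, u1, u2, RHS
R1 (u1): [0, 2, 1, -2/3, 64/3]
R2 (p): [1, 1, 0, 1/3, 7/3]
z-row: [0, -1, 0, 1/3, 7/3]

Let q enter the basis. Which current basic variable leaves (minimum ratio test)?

Column q entries and ratios — u1: (64/3)/2 = 32/3; p: (7/3)/1 = 7/3.
Smallest ratio is 7/3 in the row of p, so p leaves.

p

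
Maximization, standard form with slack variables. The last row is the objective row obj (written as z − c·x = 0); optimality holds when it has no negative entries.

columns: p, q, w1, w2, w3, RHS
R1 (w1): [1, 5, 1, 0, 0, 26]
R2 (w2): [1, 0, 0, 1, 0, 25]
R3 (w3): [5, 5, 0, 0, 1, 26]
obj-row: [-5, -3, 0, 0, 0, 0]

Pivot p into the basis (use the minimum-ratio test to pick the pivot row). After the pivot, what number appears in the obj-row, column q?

2

Ratio test on column p — row 1: 26/1 = 26; row 2: 25/1 = 25; row 3: 26/5 = 26/5. Minimum is 26/5 at row 3 (w3 leaves); pivot element 5.
Divide row 3 by 5; eliminate column p from the other rows.
obj-row update in column q: -3 − (-5)·1 = 2.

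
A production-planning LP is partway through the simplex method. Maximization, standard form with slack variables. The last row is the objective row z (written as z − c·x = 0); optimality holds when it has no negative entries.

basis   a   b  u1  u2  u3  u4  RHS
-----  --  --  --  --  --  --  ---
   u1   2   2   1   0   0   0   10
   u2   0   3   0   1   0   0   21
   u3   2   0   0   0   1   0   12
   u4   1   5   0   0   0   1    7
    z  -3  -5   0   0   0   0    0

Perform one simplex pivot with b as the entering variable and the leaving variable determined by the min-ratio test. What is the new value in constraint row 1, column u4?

-2/5

Ratio test on column b — row 1: 10/2 = 5; row 2: 21/3 = 7; row 3: entry 0 ≤ 0; row 4: 7/5 = 7/5. Minimum is 7/5 at row 4 (u4 leaves); pivot element 5.
Divide row 4 by 5; eliminate column b from the other rows.
Row 1 update in column u4: 0 − 2·(1/5) = -2/5.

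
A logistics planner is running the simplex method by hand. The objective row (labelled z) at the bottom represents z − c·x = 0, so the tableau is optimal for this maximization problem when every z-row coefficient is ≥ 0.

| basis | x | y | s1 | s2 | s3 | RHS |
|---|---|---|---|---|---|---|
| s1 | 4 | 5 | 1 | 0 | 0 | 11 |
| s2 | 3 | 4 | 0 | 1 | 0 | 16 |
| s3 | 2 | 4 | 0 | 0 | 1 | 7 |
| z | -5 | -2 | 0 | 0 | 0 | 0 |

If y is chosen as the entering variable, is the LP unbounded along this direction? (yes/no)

no

Column y has positive entries in row(s) 1, 2, 3, so the ratio test bounds it — not unbounded.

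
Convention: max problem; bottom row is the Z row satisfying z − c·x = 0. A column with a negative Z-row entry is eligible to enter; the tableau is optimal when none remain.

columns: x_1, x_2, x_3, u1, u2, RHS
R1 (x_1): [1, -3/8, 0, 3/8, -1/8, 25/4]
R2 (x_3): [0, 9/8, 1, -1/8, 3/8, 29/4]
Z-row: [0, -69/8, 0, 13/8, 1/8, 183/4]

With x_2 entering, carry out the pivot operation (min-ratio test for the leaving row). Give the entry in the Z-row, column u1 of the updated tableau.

Ratio test on column x_2 — row 1: entry -3/8 ≤ 0; row 2: (29/4)/(9/8) = 58/9. Minimum is 58/9 at row 2 (x_3 leaves); pivot element 9/8.
Divide row 2 by 9/8; eliminate column x_2 from the other rows.
Z-row update in column u1: 13/8 − (-69/8)·(-1/9) = 2/3.

2/3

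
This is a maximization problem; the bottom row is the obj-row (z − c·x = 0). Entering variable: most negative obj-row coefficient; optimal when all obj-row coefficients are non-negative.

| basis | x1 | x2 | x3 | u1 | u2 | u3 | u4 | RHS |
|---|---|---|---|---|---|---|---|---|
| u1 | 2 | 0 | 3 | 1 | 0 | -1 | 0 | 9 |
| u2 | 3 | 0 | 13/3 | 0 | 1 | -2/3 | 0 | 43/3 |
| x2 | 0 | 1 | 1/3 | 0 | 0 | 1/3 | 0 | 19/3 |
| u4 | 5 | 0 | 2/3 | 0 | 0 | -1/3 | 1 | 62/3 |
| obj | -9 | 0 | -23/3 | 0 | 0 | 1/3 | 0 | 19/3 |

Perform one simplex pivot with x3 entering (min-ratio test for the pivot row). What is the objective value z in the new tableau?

88/3

Ratio test on column x3 — row 1: 9/3 = 3; row 2: (43/3)/(13/3) = 43/13; row 3: (19/3)/(1/3) = 19; row 4: (62/3)/(2/3) = 31. Minimum is 3 at row 1 (u1 leaves); pivot element 3.
Pivot on row 1; the obj-row RHS becomes 19/3 − (-23/3)·3 = 88/3.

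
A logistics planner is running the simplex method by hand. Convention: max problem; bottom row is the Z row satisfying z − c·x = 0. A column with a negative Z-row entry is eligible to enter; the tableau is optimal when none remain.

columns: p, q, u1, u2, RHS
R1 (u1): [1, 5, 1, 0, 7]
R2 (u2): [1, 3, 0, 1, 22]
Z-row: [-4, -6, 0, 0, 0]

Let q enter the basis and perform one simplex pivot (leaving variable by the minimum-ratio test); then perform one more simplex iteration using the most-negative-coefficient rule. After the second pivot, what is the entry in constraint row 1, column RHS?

7

Ratio test on column q — row 1: 7/5 = 7/5; row 2: 22/3 = 22/3. Minimum is 7/5 at row 1 (u1 leaves); pivot element 5.
Divide row 1 by 5; eliminate column q from the other rows.
Second iteration: most negative Z-row entry is -14/5 in column p, so p enters.
Ratio test on column p — row 1: (7/5)/(1/5) = 7; row 2: (89/5)/(2/5) = 89/2. Minimum is 7 at row 1 (q leaves); pivot element 1/5.
Divide row 1 by 1/5; eliminate column p from the other rows.
After both pivots, the entry at constraint row 1, column RHS is 7.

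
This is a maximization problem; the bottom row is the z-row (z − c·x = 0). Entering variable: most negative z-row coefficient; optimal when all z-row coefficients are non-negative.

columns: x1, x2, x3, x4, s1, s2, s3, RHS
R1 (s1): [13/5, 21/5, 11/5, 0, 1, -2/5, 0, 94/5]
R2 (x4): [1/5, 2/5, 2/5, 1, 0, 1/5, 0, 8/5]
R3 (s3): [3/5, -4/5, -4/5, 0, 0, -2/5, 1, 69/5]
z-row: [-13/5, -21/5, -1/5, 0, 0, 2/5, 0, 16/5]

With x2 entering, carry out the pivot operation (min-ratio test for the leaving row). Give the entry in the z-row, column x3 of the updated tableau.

4

Ratio test on column x2 — row 1: (94/5)/(21/5) = 94/21; row 2: (8/5)/(2/5) = 4; row 3: entry -4/5 ≤ 0. Minimum is 4 at row 2 (x4 leaves); pivot element 2/5.
Divide row 2 by 2/5; eliminate column x2 from the other rows.
z-row update in column x3: -1/5 − (-21/5)·1 = 4.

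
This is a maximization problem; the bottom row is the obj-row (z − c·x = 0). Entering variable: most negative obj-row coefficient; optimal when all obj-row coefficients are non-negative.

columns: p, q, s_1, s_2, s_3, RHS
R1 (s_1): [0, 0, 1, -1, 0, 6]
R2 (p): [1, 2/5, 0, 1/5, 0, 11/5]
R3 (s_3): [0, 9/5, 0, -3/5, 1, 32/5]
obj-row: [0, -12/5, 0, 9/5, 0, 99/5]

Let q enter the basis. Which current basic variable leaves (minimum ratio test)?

s_3

Column q entries and ratios — s_1: 0 ≤ 0, skip; p: (11/5)/(2/5) = 11/2; s_3: (32/5)/(9/5) = 32/9.
Smallest ratio is 32/9 in the row of s_3, so s_3 leaves.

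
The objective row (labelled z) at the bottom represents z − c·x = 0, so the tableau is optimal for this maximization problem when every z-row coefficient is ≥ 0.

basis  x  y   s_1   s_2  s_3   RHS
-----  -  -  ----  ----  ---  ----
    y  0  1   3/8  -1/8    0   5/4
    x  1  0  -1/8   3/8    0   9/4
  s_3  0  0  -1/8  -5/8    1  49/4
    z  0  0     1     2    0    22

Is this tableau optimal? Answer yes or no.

yes

Every z-row coefficient is ≥ 0, so the tableau is optimal.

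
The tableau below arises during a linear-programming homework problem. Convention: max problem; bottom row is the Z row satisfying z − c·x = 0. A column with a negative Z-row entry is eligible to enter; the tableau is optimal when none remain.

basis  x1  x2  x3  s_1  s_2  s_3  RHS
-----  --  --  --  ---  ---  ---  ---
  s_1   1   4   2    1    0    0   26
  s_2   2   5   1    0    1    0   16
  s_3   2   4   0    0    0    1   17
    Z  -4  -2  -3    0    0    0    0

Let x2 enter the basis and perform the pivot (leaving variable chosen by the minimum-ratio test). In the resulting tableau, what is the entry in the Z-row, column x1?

-16/5

Ratio test on column x2 — row 1: 26/4 = 13/2; row 2: 16/5 = 16/5; row 3: 17/4 = 17/4. Minimum is 16/5 at row 2 (s_2 leaves); pivot element 5.
Divide row 2 by 5; eliminate column x2 from the other rows.
Z-row update in column x1: -4 − (-2)·(2/5) = -16/5.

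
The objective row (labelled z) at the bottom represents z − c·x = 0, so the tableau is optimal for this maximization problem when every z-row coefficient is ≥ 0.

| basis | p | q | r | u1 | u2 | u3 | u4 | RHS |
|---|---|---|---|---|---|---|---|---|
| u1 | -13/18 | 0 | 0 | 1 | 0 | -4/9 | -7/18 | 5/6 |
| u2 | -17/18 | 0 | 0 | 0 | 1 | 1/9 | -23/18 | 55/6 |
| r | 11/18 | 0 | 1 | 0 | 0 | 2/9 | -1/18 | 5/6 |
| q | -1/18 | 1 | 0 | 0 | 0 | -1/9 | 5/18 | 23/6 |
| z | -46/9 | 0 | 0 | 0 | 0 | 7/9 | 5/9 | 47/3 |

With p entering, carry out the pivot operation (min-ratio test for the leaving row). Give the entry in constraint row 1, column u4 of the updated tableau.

-5/11

Ratio test on column p — row 1: entry -13/18 ≤ 0; row 2: entry -17/18 ≤ 0; row 3: (5/6)/(11/18) = 15/11; row 4: entry -1/18 ≤ 0. Minimum is 15/11 at row 3 (r leaves); pivot element 11/18.
Divide row 3 by 11/18; eliminate column p from the other rows.
Row 1 update in column u4: -7/18 − (-13/18)·(-1/11) = -5/11.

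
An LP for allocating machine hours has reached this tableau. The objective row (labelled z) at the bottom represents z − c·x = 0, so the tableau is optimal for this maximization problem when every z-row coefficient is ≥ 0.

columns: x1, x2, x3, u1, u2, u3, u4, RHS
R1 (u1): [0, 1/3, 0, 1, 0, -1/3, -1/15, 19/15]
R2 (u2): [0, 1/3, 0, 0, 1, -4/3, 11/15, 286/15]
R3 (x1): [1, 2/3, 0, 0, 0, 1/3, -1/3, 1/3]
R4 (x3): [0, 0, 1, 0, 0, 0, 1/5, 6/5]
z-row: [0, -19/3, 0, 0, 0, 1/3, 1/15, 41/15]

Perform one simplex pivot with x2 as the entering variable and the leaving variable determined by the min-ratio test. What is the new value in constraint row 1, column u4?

1/10

Ratio test on column x2 — row 1: (19/15)/(1/3) = 19/5; row 2: (286/15)/(1/3) = 286/5; row 3: (1/3)/(2/3) = 1/2; row 4: entry 0 ≤ 0. Minimum is 1/2 at row 3 (x1 leaves); pivot element 2/3.
Divide row 3 by 2/3; eliminate column x2 from the other rows.
Row 1 update in column u4: -1/15 − (1/3)·(-1/2) = 1/10.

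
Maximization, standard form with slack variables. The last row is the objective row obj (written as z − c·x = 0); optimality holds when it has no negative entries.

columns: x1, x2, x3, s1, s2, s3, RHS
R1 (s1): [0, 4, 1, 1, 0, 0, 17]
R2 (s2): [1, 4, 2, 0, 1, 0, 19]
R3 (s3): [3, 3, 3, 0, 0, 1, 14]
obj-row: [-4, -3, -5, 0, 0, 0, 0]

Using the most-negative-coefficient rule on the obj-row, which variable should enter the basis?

x3

Negative obj-row entries: x1: -4, x2: -3, x3: -5.
The most negative is -5 in column x3, so x3 enters.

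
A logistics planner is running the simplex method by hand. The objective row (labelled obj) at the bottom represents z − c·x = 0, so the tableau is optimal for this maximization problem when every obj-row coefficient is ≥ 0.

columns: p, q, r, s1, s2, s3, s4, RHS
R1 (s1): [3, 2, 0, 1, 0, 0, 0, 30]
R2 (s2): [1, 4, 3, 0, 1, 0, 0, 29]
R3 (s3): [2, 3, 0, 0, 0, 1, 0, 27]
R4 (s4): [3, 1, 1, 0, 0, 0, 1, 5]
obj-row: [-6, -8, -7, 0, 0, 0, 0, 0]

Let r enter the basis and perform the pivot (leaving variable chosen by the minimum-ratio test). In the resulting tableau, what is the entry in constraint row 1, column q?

2

Ratio test on column r — row 1: entry 0 ≤ 0; row 2: 29/3 = 29/3; row 3: entry 0 ≤ 0; row 4: 5/1 = 5. Minimum is 5 at row 4 (s4 leaves); pivot element 1.
Divide row 4 by 1; eliminate column r from the other rows.
Row 1 update in column q: 2 − 0·1 = 2.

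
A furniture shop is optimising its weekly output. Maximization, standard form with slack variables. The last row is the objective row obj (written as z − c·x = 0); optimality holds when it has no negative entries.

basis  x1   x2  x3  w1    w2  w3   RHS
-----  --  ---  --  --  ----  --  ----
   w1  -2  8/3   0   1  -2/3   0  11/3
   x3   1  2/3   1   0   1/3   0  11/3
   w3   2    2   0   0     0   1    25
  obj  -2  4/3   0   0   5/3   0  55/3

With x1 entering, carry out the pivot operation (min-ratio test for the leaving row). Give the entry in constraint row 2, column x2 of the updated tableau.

2/3

Ratio test on column x1 — row 1: entry -2 ≤ 0; row 2: (11/3)/1 = 11/3; row 3: 25/2 = 25/2. Minimum is 11/3 at row 2 (x3 leaves); pivot element 1.
Divide row 2 by 1; eliminate column x1 from the other rows.
In the new row 2, the x2 entry is the old entry divided by the pivot: (2/3)/1 = 2/3.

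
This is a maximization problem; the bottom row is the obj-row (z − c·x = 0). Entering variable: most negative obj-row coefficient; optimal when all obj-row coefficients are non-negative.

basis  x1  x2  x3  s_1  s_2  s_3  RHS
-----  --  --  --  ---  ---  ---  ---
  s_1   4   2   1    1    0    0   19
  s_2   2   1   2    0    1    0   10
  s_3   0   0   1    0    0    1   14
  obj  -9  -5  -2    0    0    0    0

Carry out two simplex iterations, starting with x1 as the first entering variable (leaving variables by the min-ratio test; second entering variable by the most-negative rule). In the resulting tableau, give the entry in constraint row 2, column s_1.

-1/2

Ratio test on column x1 — row 1: 19/4 = 19/4; row 2: 10/2 = 5; row 3: entry 0 ≤ 0. Minimum is 19/4 at row 1 (s_1 leaves); pivot element 4.
Divide row 1 by 4; eliminate column x1 from the other rows.
Second iteration: most negative obj-row entry is -1/2 in column x2, so x2 enters.
Ratio test on column x2 — row 1: (19/4)/(1/2) = 19/2; row 2: entry 0 ≤ 0; row 3: entry 0 ≤ 0. Minimum is 19/2 at row 1 (x1 leaves); pivot element 1/2.
Divide row 1 by 1/2; eliminate column x2 from the other rows.
After both pivots, the entry at constraint row 2, column s_1 is -1/2.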